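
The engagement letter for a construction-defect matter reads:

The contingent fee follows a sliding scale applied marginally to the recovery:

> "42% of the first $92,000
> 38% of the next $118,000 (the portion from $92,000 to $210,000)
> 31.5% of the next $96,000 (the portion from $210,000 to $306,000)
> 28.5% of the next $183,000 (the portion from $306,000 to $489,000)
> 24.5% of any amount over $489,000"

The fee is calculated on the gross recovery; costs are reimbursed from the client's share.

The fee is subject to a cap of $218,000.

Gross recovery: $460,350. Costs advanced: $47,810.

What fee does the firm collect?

Fee base is the gross recovery, $460,350; costs are reimbursed separately.
First $92,000 at 42% = $38,640.00
Next $118,000 at 38% = $44,840.00
Next $96,000 at 31.5% = $30,240.00
Remaining $154,350 at 28.5% = $43,989.75
Fee: $38,640.00 + $44,840.00 + $30,240.00 + $43,989.75 = $157,709.75
$157,709.75 is under the $218,000 cap.

$157,709.75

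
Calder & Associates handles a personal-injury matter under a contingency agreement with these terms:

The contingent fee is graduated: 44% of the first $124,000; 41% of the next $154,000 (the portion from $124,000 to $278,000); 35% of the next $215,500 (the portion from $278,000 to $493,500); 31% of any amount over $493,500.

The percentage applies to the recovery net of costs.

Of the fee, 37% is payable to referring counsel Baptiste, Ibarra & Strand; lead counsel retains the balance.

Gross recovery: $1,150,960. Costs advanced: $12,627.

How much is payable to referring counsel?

Fee base (net of costs): $1,150,960 − $12,627 = $1,138,333
First $124,000 at 44% = $54,560.00
Next $154,000 at 41% = $63,140.00
Next $215,500 at 35% = $75,425.00
Remaining $644,833 at 31% = $199,898.23
Fee: $54,560.00 + $63,140.00 + $75,425.00 + $199,898.23 = $393,023.23
Referral share: 37% of $393,023.23 = $145,418.60; lead counsel retains $393,023.23 − $145,418.60 = $247,604.63.

$145,418.60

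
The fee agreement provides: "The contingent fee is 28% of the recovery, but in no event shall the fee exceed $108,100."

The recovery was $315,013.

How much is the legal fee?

28% of $315,013 = $88,203.64
That is under the $108,100 cap.

$88,203.64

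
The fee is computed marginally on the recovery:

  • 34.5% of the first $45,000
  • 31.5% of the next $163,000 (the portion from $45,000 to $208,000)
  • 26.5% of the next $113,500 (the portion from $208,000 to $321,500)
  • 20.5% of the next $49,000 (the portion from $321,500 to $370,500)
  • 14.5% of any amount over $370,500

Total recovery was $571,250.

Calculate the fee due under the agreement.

First $45,000 at 34.5% = $15,525.00
Next $163,000 at 31.5% = $51,345.00
Next $113,500 at 26.5% = $30,077.50
Next $49,000 at 20.5% = $10,045.00
Remaining $200,750 at 14.5% = $29,108.75
Fee: $15,525.00 + $51,345.00 + $30,077.50 + $10,045.00 + $29,108.75 = $136,101.25

$136,101.25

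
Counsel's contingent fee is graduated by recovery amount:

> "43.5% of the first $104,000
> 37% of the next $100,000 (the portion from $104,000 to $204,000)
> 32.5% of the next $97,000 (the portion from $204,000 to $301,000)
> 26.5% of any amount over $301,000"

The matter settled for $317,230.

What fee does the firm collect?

$118,065.95

First $104,000 at 43.5% = $45,240.00
Next $100,000 at 37% = $37,000.00
Next $97,000 at 32.5% = $31,525.00
Remaining $16,230 at 26.5% = $4,300.95
Fee: $45,240.00 + $37,000.00 + $31,525.00 + $4,300.95 = $118,065.95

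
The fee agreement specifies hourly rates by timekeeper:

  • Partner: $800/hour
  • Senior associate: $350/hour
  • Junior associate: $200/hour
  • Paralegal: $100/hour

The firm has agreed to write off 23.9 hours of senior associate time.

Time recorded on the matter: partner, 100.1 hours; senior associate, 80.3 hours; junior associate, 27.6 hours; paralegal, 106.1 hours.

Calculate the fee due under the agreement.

$115,950.00

Partner: 100.1 × $800 = $80,080.00
Senior associate: 80.3 × $350 = $28,105.00
Junior associate: 27.6 × $200 = $5,520.00
Paralegal: 106.1 × $100 = $10,610.00
Subtotal: $124,315.00
Write-off: 23.9 × $350 = $8,365.00
Total: $124,315.00 − $8,365.00 = $115,950.00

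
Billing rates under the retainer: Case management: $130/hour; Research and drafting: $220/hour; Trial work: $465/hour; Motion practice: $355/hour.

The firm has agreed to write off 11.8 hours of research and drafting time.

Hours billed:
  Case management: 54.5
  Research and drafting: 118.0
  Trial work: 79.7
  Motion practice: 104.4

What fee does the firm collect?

Case management: 54.5 × $130 = $7,085.00
Research and drafting: 118.0 × $220 = $25,960.00
Trial work: 79.7 × $465 = $37,060.50
Motion practice: 104.4 × $355 = $37,062.00
Subtotal: $107,167.50
Write-off: 11.8 × $220 = $2,596.00
Total: $107,167.50 − $2,596.00 = $104,571.50

$104,571.50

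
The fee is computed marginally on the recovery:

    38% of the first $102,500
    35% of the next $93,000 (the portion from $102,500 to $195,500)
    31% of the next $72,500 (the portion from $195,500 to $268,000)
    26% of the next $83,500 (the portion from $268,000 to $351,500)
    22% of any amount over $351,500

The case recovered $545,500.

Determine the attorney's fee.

First $102,500 at 38% = $38,950.00
Next $93,000 at 35% = $32,550.00
Next $72,500 at 31% = $22,475.00
Next $83,500 at 26% = $21,710.00
Remaining $194,000 at 22% = $42,680.00
Fee: $38,950.00 + $32,550.00 + $22,475.00 + $21,710.00 + $42,680.00 = $158,365.00

$158,365.00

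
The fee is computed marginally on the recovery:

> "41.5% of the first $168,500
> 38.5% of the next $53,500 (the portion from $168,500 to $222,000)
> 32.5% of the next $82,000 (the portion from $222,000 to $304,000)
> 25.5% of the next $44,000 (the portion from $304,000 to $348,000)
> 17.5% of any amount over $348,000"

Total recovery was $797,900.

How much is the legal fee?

$207,127.50

First $168,500 at 41.5% = $69,927.50
Next $53,500 at 38.5% = $20,597.50
Next $82,000 at 32.5% = $26,650.00
Next $44,000 at 25.5% = $11,220.00
Remaining $449,900 at 17.5% = $78,732.50
Fee: $69,927.50 + $20,597.50 + $26,650.00 + $11,220.00 + $78,732.50 = $207,127.50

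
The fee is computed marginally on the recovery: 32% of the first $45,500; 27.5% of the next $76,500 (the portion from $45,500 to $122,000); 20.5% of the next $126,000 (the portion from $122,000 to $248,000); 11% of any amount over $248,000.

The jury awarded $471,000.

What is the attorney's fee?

$85,957.50

First $45,500 at 32% = $14,560.00
Next $76,500 at 27.5% = $21,037.50
Next $126,000 at 20.5% = $25,830.00
Remaining $223,000 at 11% = $24,530.00
Fee: $14,560.00 + $21,037.50 + $25,830.00 + $24,530.00 = $85,957.50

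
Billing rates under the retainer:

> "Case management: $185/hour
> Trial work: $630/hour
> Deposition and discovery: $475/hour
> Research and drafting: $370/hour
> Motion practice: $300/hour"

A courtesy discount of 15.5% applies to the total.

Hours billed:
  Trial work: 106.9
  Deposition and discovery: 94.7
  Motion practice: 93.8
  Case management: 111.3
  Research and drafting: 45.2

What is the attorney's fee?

$150,227.48

Case management: 111.3 × $185 = $20,590.50
Trial work: 106.9 × $630 = $67,347.00
Deposition and discovery: 94.7 × $475 = $44,982.50
Research and drafting: 45.2 × $370 = $16,724.00
Motion practice: 93.8 × $300 = $28,140.00
Subtotal: $177,784.00
Less 15.5% discount: −$27,556.52
Total: $177,784.00 − $27,556.52 = $150,227.48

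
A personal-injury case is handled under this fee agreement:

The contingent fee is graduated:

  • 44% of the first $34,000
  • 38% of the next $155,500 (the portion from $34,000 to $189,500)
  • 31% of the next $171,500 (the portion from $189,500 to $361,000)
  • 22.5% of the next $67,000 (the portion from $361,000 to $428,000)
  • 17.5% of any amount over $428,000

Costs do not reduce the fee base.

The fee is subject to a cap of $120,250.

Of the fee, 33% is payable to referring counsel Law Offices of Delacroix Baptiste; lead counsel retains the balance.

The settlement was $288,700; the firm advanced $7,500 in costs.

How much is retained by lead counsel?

Fee base is the gross recovery, $288,700; costs are reimbursed separately.
First $34,000 at 44% = $14,960.00
Next $155,500 at 38% = $59,090.00
Remaining $99,200 at 31% = $30,752.00
Fee: $14,960.00 + $59,090.00 + $30,752.00 = $104,802.00
$104,802.00 is under the $120,250 cap.
Referral share: 33% of $104,802.00 = $34,584.66; lead counsel retains $104,802.00 − $34,584.66 = $70,217.34.

$70,217.34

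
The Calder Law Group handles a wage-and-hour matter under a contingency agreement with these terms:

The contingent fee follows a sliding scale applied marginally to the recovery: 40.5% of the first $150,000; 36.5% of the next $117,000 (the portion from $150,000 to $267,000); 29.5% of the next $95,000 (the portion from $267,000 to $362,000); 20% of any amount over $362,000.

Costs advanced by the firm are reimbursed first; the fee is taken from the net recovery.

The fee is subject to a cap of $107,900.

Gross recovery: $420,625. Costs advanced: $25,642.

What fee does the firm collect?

Fee base (net of costs): $420,625 − $25,642 = $394,983
First $150,000 at 40.5% = $60,750.00
Next $117,000 at 36.5% = $42,705.00
Next $95,000 at 29.5% = $28,025.00
Remaining $32,983 at 20% = $6,596.60
Fee: $60,750.00 + $42,705.00 + $28,025.00 + $6,596.60 = $138,076.60
$138,076.60 exceeds the $107,900 cap, so the fee is capped at $107,900.00.

$107,900.00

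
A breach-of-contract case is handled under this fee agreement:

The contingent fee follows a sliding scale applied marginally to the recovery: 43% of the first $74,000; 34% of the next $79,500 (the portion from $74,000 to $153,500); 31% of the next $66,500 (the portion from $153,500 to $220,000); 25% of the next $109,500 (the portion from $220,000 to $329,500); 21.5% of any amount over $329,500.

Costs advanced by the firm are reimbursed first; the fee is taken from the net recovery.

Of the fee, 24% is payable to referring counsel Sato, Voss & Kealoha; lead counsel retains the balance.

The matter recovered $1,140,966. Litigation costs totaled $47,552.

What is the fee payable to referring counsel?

$65,059.56

Fee base (net of costs): $1,140,966 − $47,552 = $1,093,414
First $74,000 at 43% = $31,820.00
Next $79,500 at 34% = $27,030.00
Next $66,500 at 31% = $20,615.00
Next $109,500 at 25% = $27,375.00
Remaining $763,914 at 21.5% = $164,241.51
Fee: $31,820.00 + $27,030.00 + $20,615.00 + $27,375.00 + $164,241.51 = $271,081.51
Referral share: 24% of $271,081.51 = $65,059.56; lead counsel retains $271,081.51 − $65,059.56 = $206,021.95.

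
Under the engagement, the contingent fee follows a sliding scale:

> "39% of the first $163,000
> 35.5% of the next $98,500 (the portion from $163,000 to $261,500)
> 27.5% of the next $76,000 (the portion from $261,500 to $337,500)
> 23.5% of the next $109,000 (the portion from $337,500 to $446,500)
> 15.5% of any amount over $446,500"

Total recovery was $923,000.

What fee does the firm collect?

$218,910.00

First $163,000 at 39% = $63,570.00
Next $98,500 at 35.5% = $34,967.50
Next $76,000 at 27.5% = $20,900.00
Next $109,000 at 23.5% = $25,615.00
Remaining $476,500 at 15.5% = $73,857.50
Fee: $63,570.00 + $34,967.50 + $20,900.00 + $25,615.00 + $73,857.50 = $218,910.00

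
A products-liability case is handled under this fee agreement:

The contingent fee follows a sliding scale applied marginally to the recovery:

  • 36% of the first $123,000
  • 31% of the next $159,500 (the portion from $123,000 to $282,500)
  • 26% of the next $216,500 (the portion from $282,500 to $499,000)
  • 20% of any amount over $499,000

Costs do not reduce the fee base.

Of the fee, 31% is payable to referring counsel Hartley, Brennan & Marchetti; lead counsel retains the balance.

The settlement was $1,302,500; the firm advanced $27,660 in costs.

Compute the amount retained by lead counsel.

$214,393.35

Fee base is the gross recovery, $1,302,500; costs are reimbursed separately.
First $123,000 at 36% = $44,280.00
Next $159,500 at 31% = $49,445.00
Next $216,500 at 26% = $56,290.00
Remaining $803,500 at 20% = $160,700.00
Fee: $44,280.00 + $49,445.00 + $56,290.00 + $160,700.00 = $310,715.00
Referral share: 31% of $310,715.00 = $96,321.65; lead counsel retains $310,715.00 − $96,321.65 = $214,393.35.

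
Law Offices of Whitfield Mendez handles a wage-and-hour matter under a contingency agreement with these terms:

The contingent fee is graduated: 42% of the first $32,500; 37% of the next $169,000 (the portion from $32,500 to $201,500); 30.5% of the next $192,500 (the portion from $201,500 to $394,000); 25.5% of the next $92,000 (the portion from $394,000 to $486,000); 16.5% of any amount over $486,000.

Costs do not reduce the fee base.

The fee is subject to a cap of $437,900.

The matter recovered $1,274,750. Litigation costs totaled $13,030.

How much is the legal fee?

Fee base is the gross recovery, $1,274,750; costs are reimbursed separately.
First $32,500 at 42% = $13,650.00
Next $169,000 at 37% = $62,530.00
Next $192,500 at 30.5% = $58,712.50
Next $92,000 at 25.5% = $23,460.00
Remaining $788,750 at 16.5% = $130,143.75
Fee: $13,650.00 + $62,530.00 + $58,712.50 + $23,460.00 + $130,143.75 = $288,496.25
$288,496.25 is under the $437,900 cap.

$288,496.25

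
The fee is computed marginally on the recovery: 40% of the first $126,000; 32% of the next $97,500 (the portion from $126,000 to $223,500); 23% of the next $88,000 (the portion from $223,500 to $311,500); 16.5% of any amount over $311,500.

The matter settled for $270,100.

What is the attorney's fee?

$92,318.00

First $126,000 at 40% = $50,400.00
Next $97,500 at 32% = $31,200.00
Remaining $46,600 at 23% = $10,718.00
Fee: $50,400.00 + $31,200.00 + $10,718.00 = $92,318.00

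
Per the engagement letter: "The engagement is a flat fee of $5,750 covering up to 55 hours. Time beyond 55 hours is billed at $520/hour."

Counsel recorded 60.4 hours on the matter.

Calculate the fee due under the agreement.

Flat fee: $5,750.00
Excess hours: 60.4 − 55 = 5.4
Overrun: 5.4 × $520 = $2,808.00
Total: $5,750.00 + $2,808.00 = $8,558.00

$8,558.00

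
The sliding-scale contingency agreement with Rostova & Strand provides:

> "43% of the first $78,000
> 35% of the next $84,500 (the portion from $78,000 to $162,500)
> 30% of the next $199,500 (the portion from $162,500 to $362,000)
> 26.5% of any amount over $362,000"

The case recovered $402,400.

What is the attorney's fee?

$133,671.00

First $78,000 at 43% = $33,540.00
Next $84,500 at 35% = $29,575.00
Next $199,500 at 30% = $59,850.00
Remaining $40,400 at 26.5% = $10,706.00
Fee: $33,540.00 + $29,575.00 + $59,850.00 + $10,706.00 = $133,671.00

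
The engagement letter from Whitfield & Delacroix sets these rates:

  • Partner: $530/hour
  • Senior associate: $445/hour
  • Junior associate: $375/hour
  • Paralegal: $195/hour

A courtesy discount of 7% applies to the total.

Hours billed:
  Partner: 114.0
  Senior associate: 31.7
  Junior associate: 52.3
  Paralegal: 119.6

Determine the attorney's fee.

Partner: 114.0 × $530 = $60,420.00
Senior associate: 31.7 × $445 = $14,106.50
Junior associate: 52.3 × $375 = $19,612.50
Paralegal: 119.6 × $195 = $23,322.00
Subtotal: $117,461.00
Less 7% discount: −$8,222.27
Total: $117,461.00 − $8,222.27 = $109,238.73

$109,238.73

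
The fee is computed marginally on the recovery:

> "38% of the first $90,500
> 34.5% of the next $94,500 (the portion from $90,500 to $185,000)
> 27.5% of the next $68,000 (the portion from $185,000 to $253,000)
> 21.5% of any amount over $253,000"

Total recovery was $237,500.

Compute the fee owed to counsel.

$81,430.00

First $90,500 at 38% = $34,390.00
Next $94,500 at 34.5% = $32,602.50
Remaining $52,500 at 27.5% = $14,437.50
Fee: $34,390.00 + $32,602.50 + $14,437.50 = $81,430.00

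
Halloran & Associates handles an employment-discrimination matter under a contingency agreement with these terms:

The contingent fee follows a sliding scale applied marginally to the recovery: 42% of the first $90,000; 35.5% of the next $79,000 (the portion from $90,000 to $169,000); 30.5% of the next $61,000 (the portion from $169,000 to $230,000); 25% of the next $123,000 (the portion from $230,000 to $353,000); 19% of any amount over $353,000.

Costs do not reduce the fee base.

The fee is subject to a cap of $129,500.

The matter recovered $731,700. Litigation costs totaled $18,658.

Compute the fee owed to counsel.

Fee base is the gross recovery, $731,700; costs are reimbursed separately.
First $90,000 at 42% = $37,800.00
Next $79,000 at 35.5% = $28,045.00
Next $61,000 at 30.5% = $18,605.00
Next $123,000 at 25% = $30,750.00
Remaining $378,700 at 19% = $71,953.00
Fee: $37,800.00 + $28,045.00 + $18,605.00 + $30,750.00 + $71,953.00 = $187,153.00
$187,153.00 exceeds the $129,500 cap, so the fee is capped at $129,500.00.

$129,500.00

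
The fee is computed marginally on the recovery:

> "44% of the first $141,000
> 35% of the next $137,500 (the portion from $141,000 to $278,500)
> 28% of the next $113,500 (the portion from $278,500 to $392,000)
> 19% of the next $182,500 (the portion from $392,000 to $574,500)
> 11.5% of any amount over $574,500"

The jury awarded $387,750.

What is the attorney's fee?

First $141,000 at 44% = $62,040.00
Next $137,500 at 35% = $48,125.00
Remaining $109,250 at 28% = $30,590.00
Fee: $62,040.00 + $48,125.00 + $30,590.00 = $140,755.00

$140,755.00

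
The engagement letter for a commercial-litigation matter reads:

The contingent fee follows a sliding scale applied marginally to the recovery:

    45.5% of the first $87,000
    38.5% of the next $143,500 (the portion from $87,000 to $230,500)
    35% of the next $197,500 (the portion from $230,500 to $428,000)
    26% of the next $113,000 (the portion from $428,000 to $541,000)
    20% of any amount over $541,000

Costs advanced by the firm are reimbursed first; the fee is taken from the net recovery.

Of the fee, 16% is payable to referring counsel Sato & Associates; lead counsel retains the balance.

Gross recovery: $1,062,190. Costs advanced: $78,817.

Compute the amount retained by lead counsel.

Fee base (net of costs): $1,062,190 − $78,817 = $983,373
First $87,000 at 45.5% = $39,585.00
Next $143,500 at 38.5% = $55,247.50
Next $197,500 at 35% = $69,125.00
Next $113,000 at 26% = $29,380.00
Remaining $442,373 at 20% = $88,474.60
Fee: $39,585.00 + $55,247.50 + $69,125.00 + $29,380.00 + $88,474.60 = $281,812.10
Referral share: 16% of $281,812.10 = $45,089.94; lead counsel retains $281,812.10 − $45,089.94 = $236,722.16.

$236,722.16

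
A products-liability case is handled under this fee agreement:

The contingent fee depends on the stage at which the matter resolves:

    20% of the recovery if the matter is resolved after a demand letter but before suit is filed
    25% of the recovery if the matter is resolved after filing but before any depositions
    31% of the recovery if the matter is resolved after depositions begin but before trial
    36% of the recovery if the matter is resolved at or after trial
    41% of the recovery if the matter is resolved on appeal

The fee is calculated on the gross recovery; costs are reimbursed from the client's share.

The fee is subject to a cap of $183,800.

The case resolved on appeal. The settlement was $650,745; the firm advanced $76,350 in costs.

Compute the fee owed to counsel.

Fee base is the gross recovery, $650,745; costs are reimbursed separately.
The matter resolved on appeal, so the 41% rate applies.
$650,745 × 41% = $266,805.45
$266,805.45 exceeds the $183,800 cap, so the fee is capped at $183,800.00.

$183,800.00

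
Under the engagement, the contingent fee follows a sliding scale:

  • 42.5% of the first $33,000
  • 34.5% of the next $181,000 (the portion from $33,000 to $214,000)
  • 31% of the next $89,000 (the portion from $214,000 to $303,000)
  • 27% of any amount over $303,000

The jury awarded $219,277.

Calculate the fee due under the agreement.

First $33,000 at 42.5% = $14,025.00
Next $181,000 at 34.5% = $62,445.00
Remaining $5,277 at 31% = $1,635.87
Fee: $14,025.00 + $62,445.00 + $1,635.87 = $78,105.87

$78,105.87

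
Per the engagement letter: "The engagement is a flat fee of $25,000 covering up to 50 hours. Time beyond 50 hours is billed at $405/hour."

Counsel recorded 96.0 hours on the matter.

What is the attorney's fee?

Flat fee: $25,000.00
Excess hours: 96.0 − 50 = 46.0
Overrun: 46.0 × $405 = $18,630.00
Total: $25,000.00 + $18,630.00 = $43,630.00

$43,630.00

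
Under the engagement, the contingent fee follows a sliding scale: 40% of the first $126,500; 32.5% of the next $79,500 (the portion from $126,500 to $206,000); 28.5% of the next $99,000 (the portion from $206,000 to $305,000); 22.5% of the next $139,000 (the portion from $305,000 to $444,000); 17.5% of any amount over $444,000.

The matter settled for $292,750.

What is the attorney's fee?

First $126,500 at 40% = $50,600.00
Next $79,500 at 32.5% = $25,837.50
Remaining $86,750 at 28.5% = $24,723.75
Fee: $50,600.00 + $25,837.50 + $24,723.75 = $101,161.25

$101,161.25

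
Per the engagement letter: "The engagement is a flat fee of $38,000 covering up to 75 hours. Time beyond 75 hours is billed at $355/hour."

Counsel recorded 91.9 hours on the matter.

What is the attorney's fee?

$43,999.50

Flat fee: $38,000.00
Excess hours: 91.9 − 75 = 16.9
Overrun: 16.9 × $355 = $5,999.50
Total: $38,000.00 + $5,999.50 = $43,999.50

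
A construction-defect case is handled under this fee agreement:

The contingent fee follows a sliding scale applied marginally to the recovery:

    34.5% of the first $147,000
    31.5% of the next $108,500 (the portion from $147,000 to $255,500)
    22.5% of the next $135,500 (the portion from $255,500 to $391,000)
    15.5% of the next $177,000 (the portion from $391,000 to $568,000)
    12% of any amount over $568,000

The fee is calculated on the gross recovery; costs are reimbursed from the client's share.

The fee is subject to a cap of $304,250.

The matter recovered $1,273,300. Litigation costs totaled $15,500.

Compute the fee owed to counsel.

Fee base is the gross recovery, $1,273,300; costs are reimbursed separately.
First $147,000 at 34.5% = $50,715.00
Next $108,500 at 31.5% = $34,177.50
Next $135,500 at 22.5% = $30,487.50
Next $177,000 at 15.5% = $27,435.00
Remaining $705,300 at 12% = $84,636.00
Fee: $50,715.00 + $34,177.50 + $30,487.50 + $27,435.00 + $84,636.00 = $227,451.00
$227,451.00 is under the $304,250 cap.

$227,451.00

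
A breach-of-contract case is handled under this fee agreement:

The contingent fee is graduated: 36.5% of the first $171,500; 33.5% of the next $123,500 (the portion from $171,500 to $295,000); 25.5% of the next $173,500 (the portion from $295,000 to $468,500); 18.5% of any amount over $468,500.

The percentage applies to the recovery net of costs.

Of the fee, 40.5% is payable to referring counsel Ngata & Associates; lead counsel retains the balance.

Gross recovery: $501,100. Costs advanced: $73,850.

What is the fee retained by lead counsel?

Fee base (net of costs): $501,100 − $73,850 = $427,250
First $171,500 at 36.5% = $62,597.50
Next $123,500 at 33.5% = $41,372.50
Remaining $132,250 at 25.5% = $33,723.75
Fee: $62,597.50 + $41,372.50 + $33,723.75 = $137,693.75
Referral share: 40.5% of $137,693.75 = $55,765.97; lead counsel retains $137,693.75 − $55,765.97 = $81,927.78.

$81,927.78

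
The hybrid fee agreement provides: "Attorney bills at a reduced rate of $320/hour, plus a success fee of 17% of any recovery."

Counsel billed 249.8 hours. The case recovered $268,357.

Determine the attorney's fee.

$125,556.69

Hourly: 249.8 × $320 = $79,936.00
Success fee: 17% of $268,357 = $45,620.69
Total: $79,936.00 + $45,620.69 = $125,556.69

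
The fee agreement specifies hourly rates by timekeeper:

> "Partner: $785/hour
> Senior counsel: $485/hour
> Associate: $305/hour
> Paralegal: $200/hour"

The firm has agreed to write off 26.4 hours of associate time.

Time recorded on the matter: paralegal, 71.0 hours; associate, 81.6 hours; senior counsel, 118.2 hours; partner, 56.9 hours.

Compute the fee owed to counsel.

$133,029.50

Partner: 56.9 × $785 = $44,666.50
Senior counsel: 118.2 × $485 = $57,327.00
Associate: 81.6 × $305 = $24,888.00
Paralegal: 71.0 × $200 = $14,200.00
Subtotal: $141,081.50
Write-off: 26.4 × $305 = $8,052.00
Total: $141,081.50 − $8,052.00 = $133,029.50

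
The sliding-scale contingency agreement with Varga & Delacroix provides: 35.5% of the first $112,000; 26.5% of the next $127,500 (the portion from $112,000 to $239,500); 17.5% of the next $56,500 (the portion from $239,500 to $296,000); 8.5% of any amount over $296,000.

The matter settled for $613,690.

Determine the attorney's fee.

$110,438.65

First $112,000 at 35.5% = $39,760.00
Next $127,500 at 26.5% = $33,787.50
Next $56,500 at 17.5% = $9,887.50
Remaining $317,690 at 8.5% = $27,003.65
Fee: $39,760.00 + $33,787.50 + $9,887.50 + $27,003.65 = $110,438.65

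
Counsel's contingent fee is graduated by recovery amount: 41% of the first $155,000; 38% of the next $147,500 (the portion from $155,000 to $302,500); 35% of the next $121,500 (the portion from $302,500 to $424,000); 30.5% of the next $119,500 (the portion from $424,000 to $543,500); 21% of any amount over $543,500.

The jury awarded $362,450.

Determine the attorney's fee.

First $155,000 at 41% = $63,550.00
Next $147,500 at 38% = $56,050.00
Remaining $59,950 at 35% = $20,982.50
Fee: $63,550.00 + $56,050.00 + $20,982.50 = $140,582.50

$140,582.50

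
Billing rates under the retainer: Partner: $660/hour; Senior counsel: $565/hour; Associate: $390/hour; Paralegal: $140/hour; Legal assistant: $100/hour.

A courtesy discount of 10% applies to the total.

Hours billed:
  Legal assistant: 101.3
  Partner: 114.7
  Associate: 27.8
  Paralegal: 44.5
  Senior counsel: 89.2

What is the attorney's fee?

$137,971.80

Partner: 114.7 × $660 = $75,702.00
Senior counsel: 89.2 × $565 = $50,398.00
Associate: 27.8 × $390 = $10,842.00
Paralegal: 44.5 × $140 = $6,230.00
Legal assistant: 101.3 × $100 = $10,130.00
Subtotal: $153,302.00
Less 10% discount: −$15,330.20
Total: $153,302.00 − $15,330.20 = $137,971.80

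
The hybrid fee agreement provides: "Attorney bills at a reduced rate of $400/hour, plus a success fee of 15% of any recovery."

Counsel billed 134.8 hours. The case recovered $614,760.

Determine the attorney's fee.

Hourly: 134.8 × $400 = $53,920.00
Success fee: 15% of $614,760 = $92,214.00
Total: $53,920.00 + $92,214.00 = $146,134.00

$146,134.00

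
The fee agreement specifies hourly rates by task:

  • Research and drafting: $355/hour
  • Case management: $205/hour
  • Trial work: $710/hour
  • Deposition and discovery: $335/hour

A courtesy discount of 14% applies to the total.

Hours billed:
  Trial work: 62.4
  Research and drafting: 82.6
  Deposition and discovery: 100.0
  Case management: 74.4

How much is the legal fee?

$105,245.94

Research and drafting: 82.6 × $355 = $29,323.00
Case management: 74.4 × $205 = $15,252.00
Trial work: 62.4 × $710 = $44,304.00
Deposition and discovery: 100.0 × $335 = $33,500.00
Subtotal: $122,379.00
Less 14% discount: −$17,133.06
Total: $122,379.00 − $17,133.06 = $105,245.94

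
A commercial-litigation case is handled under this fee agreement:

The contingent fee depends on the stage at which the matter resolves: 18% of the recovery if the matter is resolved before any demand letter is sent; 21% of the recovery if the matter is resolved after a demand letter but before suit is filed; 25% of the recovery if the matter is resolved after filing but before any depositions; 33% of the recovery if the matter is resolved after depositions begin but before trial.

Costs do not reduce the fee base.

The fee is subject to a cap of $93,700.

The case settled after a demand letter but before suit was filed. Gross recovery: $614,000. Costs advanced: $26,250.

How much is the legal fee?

$93,700.00

Fee base is the gross recovery, $614,000; costs are reimbursed separately.
The matter settled after a demand letter but before suit was filed, so the 21% rate applies.
$614,000 × 21% = $128,940.00
$128,940.00 exceeds the $93,700 cap, so the fee is capped at $93,700.00.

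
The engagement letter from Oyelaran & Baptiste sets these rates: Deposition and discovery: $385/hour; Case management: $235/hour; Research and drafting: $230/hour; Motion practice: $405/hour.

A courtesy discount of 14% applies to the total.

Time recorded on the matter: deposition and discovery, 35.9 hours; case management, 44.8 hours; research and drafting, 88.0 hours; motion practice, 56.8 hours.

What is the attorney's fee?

Deposition and discovery: 35.9 × $385 = $13,821.50
Case management: 44.8 × $235 = $10,528.00
Research and drafting: 88.0 × $230 = $20,240.00
Motion practice: 56.8 × $405 = $23,004.00
Subtotal: $67,593.50
Less 14% discount: −$9,463.09
Total: $67,593.50 − $9,463.09 = $58,130.41

$58,130.41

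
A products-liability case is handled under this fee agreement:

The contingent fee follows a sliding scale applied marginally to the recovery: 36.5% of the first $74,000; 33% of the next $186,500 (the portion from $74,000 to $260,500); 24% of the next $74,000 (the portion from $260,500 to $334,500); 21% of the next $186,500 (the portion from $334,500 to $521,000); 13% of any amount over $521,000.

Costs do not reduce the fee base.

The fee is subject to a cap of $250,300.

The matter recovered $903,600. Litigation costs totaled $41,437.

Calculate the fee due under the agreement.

$195,218.00

Fee base is the gross recovery, $903,600; costs are reimbursed separately.
First $74,000 at 36.5% = $27,010.00
Next $186,500 at 33% = $61,545.00
Next $74,000 at 24% = $17,760.00
Next $186,500 at 21% = $39,165.00
Remaining $382,600 at 13% = $49,738.00
Fee: $27,010.00 + $61,545.00 + $17,760.00 + $39,165.00 + $49,738.00 = $195,218.00
$195,218.00 is under the $250,300 cap.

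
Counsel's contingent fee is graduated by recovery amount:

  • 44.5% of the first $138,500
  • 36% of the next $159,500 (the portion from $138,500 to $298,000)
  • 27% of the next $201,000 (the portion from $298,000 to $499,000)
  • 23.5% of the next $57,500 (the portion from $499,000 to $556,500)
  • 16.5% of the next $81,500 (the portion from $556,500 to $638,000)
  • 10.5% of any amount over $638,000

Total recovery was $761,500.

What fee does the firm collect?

First $138,500 at 44.5% = $61,632.50
Next $159,500 at 36% = $57,420.00
Next $201,000 at 27% = $54,270.00
Next $57,500 at 23.5% = $13,512.50
Next $81,500 at 16.5% = $13,447.50
Remaining $123,500 at 10.5% = $12,967.50
Fee: $61,632.50 + $57,420.00 + $54,270.00 + $13,512.50 + $13,447.50 + $12,967.50 = $213,250.00

$213,250.00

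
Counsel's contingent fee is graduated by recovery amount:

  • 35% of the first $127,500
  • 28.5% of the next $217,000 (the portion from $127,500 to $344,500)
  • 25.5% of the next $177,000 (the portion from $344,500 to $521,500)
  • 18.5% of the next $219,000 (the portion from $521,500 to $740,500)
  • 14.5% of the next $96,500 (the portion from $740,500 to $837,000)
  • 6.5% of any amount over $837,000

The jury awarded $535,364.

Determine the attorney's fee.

First $127,500 at 35% = $44,625.00
Next $217,000 at 28.5% = $61,845.00
Next $177,000 at 25.5% = $45,135.00
Remaining $13,864 at 18.5% = $2,564.84
Fee: $44,625.00 + $61,845.00 + $45,135.00 + $2,564.84 = $154,169.84

$154,169.84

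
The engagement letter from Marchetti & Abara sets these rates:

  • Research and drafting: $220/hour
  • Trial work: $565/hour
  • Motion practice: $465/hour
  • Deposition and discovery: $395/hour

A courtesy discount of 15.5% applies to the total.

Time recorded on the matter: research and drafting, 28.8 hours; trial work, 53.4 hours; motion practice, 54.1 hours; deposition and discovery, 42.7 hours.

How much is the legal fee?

Research and drafting: 28.8 × $220 = $6,336.00
Trial work: 53.4 × $565 = $30,171.00
Motion practice: 54.1 × $465 = $25,156.50
Deposition and discovery: 42.7 × $395 = $16,866.50
Subtotal: $78,530.00
Less 15.5% discount: −$12,172.15
Total: $78,530.00 − $12,172.15 = $66,357.85

$66,357.85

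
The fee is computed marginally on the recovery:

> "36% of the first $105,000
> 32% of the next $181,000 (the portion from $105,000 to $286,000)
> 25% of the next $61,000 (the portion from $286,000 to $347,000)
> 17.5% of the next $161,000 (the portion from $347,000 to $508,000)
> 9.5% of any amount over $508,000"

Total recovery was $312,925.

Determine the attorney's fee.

$102,451.25

First $105,000 at 36% = $37,800.00
Next $181,000 at 32% = $57,920.00
Remaining $26,925 at 25% = $6,731.25
Fee: $37,800.00 + $57,920.00 + $6,731.25 = $102,451.25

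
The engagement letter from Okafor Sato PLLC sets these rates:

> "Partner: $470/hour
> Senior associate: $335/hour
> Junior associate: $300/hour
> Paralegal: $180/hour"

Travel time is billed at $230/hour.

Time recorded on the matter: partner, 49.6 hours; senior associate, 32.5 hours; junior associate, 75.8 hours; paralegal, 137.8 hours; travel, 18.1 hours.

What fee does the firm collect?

Partner: 49.6 × $470 = $23,312.00
Senior associate: 32.5 × $335 = $10,887.50
Junior associate: 75.8 × $300 = $22,740.00
Paralegal: 137.8 × $180 = $24,804.00
Subtotal: $23,312.00 + $10,887.50 + $22,740.00 + $24,804.00 = $81,743.50
Travel: 18.1 × $230 = $4,163.00
Total: $81,743.50 + $4,163.00 = $85,906.50

$85,906.50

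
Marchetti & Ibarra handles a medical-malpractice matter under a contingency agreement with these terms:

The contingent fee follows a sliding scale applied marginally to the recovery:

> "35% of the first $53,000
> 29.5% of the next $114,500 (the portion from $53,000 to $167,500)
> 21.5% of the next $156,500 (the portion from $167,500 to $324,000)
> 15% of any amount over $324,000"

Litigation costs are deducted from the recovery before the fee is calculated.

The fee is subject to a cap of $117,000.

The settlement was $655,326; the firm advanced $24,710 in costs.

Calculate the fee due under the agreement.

$117,000.00

Fee base (net of costs): $655,326 − $24,710 = $630,616
First $53,000 at 35% = $18,550.00
Next $114,500 at 29.5% = $33,777.50
Next $156,500 at 21.5% = $33,647.50
Remaining $306,616 at 15% = $45,992.40
Fee: $18,550.00 + $33,777.50 + $33,647.50 + $45,992.40 = $131,967.40
$131,967.40 exceeds the $117,000 cap, so the fee is capped at $117,000.00.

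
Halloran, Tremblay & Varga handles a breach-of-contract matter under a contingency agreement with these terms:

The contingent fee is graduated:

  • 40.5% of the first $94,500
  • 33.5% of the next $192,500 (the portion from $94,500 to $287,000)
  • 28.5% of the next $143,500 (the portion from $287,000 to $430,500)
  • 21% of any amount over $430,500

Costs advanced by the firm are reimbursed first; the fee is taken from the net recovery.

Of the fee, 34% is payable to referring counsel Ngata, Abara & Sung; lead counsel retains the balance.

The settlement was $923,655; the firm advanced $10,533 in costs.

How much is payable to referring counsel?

Fee base (net of costs): $923,655 − $10,533 = $913,122
First $94,500 at 40.5% = $38,272.50
Next $192,500 at 33.5% = $64,487.50
Next $143,500 at 28.5% = $40,897.50
Remaining $482,622 at 21% = $101,350.62
Fee: $38,272.50 + $64,487.50 + $40,897.50 + $101,350.62 = $245,008.12
Referral share: 34% of $245,008.12 = $83,302.76; lead counsel retains $245,008.12 − $83,302.76 = $161,705.36.

$83,302.76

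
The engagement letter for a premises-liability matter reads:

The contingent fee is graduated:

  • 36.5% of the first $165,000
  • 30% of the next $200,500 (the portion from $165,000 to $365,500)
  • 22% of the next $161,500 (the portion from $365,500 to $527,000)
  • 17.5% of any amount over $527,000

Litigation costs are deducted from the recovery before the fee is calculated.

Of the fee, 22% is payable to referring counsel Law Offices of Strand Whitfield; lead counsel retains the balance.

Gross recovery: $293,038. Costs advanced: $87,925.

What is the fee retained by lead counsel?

$56,361.94

Fee base (net of costs): $293,038 − $87,925 = $205,113
First $165,000 at 36.5% = $60,225.00
Remaining $40,113 at 30% = $12,033.90
Fee: $60,225.00 + $12,033.90 = $72,258.90
Referral share: 22% of $72,258.90 = $15,896.96; lead counsel retains $72,258.90 − $15,896.96 = $56,361.94.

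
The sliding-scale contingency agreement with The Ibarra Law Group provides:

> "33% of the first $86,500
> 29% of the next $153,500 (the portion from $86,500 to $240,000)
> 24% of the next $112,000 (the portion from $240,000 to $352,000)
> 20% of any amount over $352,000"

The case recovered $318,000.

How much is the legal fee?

$91,780.00

First $86,500 at 33% = $28,545.00
Next $153,500 at 29% = $44,515.00
Remaining $78,000 at 24% = $18,720.00
Fee: $28,545.00 + $44,515.00 + $18,720.00 = $91,780.00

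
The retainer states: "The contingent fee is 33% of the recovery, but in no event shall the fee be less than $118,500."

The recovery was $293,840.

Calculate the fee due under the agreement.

33% of $293,840 = $96,967.20
That is below the $118,500 minimum, so the minimum applies.

$118,500.00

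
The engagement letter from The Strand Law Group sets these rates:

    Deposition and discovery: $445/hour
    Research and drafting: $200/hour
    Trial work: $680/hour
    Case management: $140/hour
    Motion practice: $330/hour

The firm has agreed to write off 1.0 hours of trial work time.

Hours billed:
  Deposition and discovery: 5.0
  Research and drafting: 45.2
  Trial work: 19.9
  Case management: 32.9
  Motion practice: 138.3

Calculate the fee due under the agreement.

Deposition and discovery: 5.0 × $445 = $2,225.00
Research and drafting: 45.2 × $200 = $9,040.00
Trial work: 19.9 × $680 = $13,532.00
Case management: 32.9 × $140 = $4,606.00
Motion practice: 138.3 × $330 = $45,639.00
Subtotal: $75,042.00
Write-off: 1.0 × $680 = $680.00
Total: $75,042.00 − $680.00 = $74,362.00

$74,362.00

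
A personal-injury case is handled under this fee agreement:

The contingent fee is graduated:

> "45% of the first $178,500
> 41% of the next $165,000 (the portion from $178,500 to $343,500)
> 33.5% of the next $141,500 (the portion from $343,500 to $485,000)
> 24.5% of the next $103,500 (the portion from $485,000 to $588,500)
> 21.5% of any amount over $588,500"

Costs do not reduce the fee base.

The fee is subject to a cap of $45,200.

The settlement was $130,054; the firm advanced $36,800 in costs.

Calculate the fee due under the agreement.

Fee base is the gross recovery, $130,054; costs are reimbursed separately.
First $130,054 at 45% = $58,524.30
$58,524.30 exceeds the $45,200 cap, so the fee is capped at $45,200.00.

$45,200.00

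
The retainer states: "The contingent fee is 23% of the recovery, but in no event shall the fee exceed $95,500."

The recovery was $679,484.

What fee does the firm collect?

23% of $679,484 = $156,281.32
That exceeds the $95,500 cap, so the fee is capped at $95,500.

$95,500.00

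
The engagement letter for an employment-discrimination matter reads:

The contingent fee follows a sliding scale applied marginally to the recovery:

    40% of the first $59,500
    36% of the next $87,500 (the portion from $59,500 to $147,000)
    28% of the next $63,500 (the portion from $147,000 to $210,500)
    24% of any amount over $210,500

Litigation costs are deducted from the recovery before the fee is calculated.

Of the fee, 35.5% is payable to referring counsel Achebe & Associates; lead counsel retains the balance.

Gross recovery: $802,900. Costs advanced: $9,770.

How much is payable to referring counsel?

Fee base (net of costs): $802,900 − $9,770 = $793,130
First $59,500 at 40% = $23,800.00
Next $87,500 at 36% = $31,500.00
Next $63,500 at 28% = $17,780.00
Remaining $582,630 at 24% = $139,831.20
Fee: $23,800.00 + $31,500.00 + $17,780.00 + $139,831.20 = $212,911.20
Referral share: 35.5% of $212,911.20 = $75,583.48; lead counsel retains $212,911.20 − $75,583.48 = $137,327.72.

$75,583.48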